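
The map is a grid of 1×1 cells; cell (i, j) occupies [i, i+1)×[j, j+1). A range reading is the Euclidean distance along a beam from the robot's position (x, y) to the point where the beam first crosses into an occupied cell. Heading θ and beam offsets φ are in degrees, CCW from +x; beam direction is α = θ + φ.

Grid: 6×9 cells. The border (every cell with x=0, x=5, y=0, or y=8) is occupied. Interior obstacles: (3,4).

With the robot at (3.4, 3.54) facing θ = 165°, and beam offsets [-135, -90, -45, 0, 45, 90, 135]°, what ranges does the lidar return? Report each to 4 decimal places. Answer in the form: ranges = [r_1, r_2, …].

beam 1: φ=-135°, α=30°
  cosα=0.8660 sinα=0.5000 | (3,3) | tMaxX 0.6928 tMaxY 0.9200 | tΔX 1.1547 tΔY 2.0000
    t=0.6928 [x] (4,3)
    t=0.9200 [y] (4,4)
    t=1.8475 [x] (5,4) — stop
  → r_1 = 1.8475
beam 2: φ=-90°, α=75°
  cosα=0.2588 sinα=0.9659 | (3,3) | tMaxX 2.3182 tMaxY 0.4762 | tΔX 3.8637 tΔY 1.0353
    t=0.4762 [y] (3,4) — stop
  → r_2 = 0.4762
beam 3: φ=-45°, α=120°
  cosα=-0.5000 sinα=0.8660 | (3,3) | tMaxX 0.8000 tMaxY 0.5312 | tΔX 2.0000 tΔY 1.1547
    t=0.5312 [y] (3,4) — stop
  → r_3 = 0.5312
beam 4: φ=0°, α=165°
  cosα=-0.9659 sinα=0.2588 | (3,3) | tMaxX 0.4141 tMaxY 1.7773 | tΔX 1.0353 tΔY 3.8637
    t=0.4141 [x] (2,3)
    t=1.4494 [x] (1,3)
    t=1.7773 [y] (1,4)
    t=2.4847 [x] (0,4) — stop
  → r_4 = 2.4847
beam 5: φ=45°, α=210°
  cosα=-0.8660 sinα=-0.5000 | (3,3) | tMaxX 0.4619 tMaxY 1.0800 | tΔX 1.1547 tΔY 2.0000
    t=0.4619 [x] (2,3)
    t=1.0800 [y] (2,2)
    t=1.6166 [x] (1,2)
    t=2.7713 [x] (0,2) — stop
  → r_5 = 2.7713
beam 6: φ=90°, α=255°
  cosα=-0.2588 sinα=-0.9659 | (3,3) | tMaxX 1.5455 tMaxY 0.5590 | tΔX 3.8637 tΔY 1.0353
    t=0.5590 [y] (3,2)
    t=1.5455 [x] (2,2)
    t=1.5943 [y] (2,1)
    t=2.6296 [y] (2,0) — stop
  → r_6 = 2.6296
beam 7: φ=135°, α=300°
  cosα=0.5000 sinα=-0.8660 | (3,3) | tMaxX 1.2000 tMaxY 0.6235 | tΔX 2.0000 tΔY 1.1547
    t=0.6235 [y] (3,2)
    t=1.2000 [x] (4,2)
    t=1.7782 [y] (4,1)
    t=2.9329 [y] (4,0) — stop
  → r_7 = 2.9329

ranges = [1.8475, 0.4762, 0.5312, 2.4847, 2.7713, 2.6296, 2.9329]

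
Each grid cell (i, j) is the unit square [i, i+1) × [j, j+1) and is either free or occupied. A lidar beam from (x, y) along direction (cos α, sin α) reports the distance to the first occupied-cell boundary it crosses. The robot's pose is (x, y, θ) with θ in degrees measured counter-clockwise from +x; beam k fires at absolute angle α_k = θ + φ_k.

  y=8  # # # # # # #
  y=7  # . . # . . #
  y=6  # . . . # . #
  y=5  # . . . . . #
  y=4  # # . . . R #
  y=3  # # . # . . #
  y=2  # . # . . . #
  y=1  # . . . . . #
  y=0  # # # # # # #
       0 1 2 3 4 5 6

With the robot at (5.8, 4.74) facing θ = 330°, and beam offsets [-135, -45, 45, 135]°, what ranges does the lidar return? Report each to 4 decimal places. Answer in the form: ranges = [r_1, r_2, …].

beam 1: φ=-135°, α=195°
  direction (-0.9659, -0.2588); cell (5,4); t to first gridline: x 0.8282, y 2.8591 (then +1.0353 / +3.8637)
    (4,4) via x @ 0.8282
    (3,4) via x @ 1.8635
    (3,3) via y @ 2.8591  # hit
  → r_1 = 2.8591
beam 2: φ=-45°, α=285°
  direction (0.2588, -0.9659); cell (5,4); t to first gridline: x 0.7727, y 0.7661 (then +3.8637 / +1.0353)
    (5,3) via y @ 0.7661
    (6,3) via x @ 0.7727  # hit
  → r_2 = 0.7727
beam 3: φ=45°, α=15°
  direction (0.9659, 0.2588); cell (5,4); t to first gridline: x 0.2071, y 1.0046 (then +1.0353 / +3.8637)
    (6,4) via x @ 0.2071  # hit
  → r_3 = 0.2071
beam 4: φ=135°, α=105°
  direction (-0.2588, 0.9659); cell (5,4); t to first gridline: x 3.0910, y 0.2692 (then +3.8637 / +1.0353)
    (5,5) via y @ 0.2692
    (5,6) via y @ 1.3044
    (5,7) via y @ 2.3397
    (4,7) via x @ 3.0910
    (4,8) via y @ 3.3750  # hit
  → r_4 = 3.3750

ranges = [2.8591, 0.7727, 0.2071, 3.3750]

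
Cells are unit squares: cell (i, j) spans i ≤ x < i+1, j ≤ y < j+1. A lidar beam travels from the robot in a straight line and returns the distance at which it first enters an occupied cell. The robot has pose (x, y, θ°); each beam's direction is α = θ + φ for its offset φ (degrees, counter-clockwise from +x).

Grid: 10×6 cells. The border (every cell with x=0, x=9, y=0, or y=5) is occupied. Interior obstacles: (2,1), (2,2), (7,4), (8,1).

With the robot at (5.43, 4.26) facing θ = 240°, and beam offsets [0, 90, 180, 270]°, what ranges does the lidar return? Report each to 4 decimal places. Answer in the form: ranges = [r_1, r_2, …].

beam 1: φ=0°, α=240°
  d=(-0.5000,-0.8660)  start (5,4)  tX=0.8600 tY=0.3002  stride 1/|dx|=2.0000 1/|dy|=1.1547
    cross y-line → (5,3), t=0.3002
    cross x-line → (4,3), t=0.8600
    cross y-line → (4,2), t=1.4549
    cross y-line → (4,1), t=2.6096
    cross x-line → (3,1), t=2.8600
    cross y-line → (3,0), t=3.7643 (wall)
  → r_1 = 3.7643
beam 2: φ=90°, α=330°
  d=(0.8660,-0.5000)  start (5,4)  tX=0.6582 tY=0.5200  stride 1/|dx|=1.1547 1/|dy|=2.0000
    cross y-line → (5,3), t=0.5200
    cross x-line → (6,3), t=0.6582
    cross x-line → (7,3), t=1.8129
    cross y-line → (7,2), t=2.5200
    cross x-line → (8,2), t=2.9676
    cross x-line → (9,2), t=4.1223 (wall)
  → r_2 = 4.1223
beam 3: φ=180°, α=60°
  d=(0.5000,0.8660)  start (5,4)  tX=1.1400 tY=0.8545  stride 1/|dx|=2.0000 1/|dy|=1.1547
    cross y-line → (5,5), t=0.8545 (wall)
  → r_3 = 0.8545
beam 4: φ=270°, α=150°
  d=(-0.8660,0.5000)  start (5,4)  tX=0.4965 tY=1.4800  stride 1/|dx|=1.1547 1/|dy|=2.0000
    cross x-line → (4,4), t=0.4965
    cross y-line → (4,5), t=1.4800 (wall)
  → r_4 = 1.4800

ranges = [3.7643, 4.1223, 0.8545, 1.4800]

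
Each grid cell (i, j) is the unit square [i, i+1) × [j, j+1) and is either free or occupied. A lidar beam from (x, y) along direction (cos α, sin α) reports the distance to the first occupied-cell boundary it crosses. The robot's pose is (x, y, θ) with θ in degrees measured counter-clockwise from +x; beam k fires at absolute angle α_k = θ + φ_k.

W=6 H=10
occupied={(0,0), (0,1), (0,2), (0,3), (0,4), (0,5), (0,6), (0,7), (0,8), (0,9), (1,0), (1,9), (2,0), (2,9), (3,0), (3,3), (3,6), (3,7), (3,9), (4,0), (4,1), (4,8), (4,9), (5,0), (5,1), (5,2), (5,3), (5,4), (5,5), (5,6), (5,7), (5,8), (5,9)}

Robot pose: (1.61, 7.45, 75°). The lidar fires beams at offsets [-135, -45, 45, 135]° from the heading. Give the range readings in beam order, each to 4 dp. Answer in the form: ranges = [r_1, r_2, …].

ranges = [3.9837, 2.7597, 1.2200, 0.7044]

beam 1: φ=-135°, α=300°
  direction (0.5000, -0.8660); cell (1,7); t to first gridline: x 0.7800, y 0.5196 (then +2.0000 / +1.1547)
    (1,6) via y @ 0.5196
    (2,6) via x @ 0.7800
    (2,5) via y @ 1.6743
    (3,5) via x @ 2.7800
    (3,4) via y @ 2.8290
    (3,3) via y @ 3.9837  # hit
  → r_1 = 3.9837
beam 2: φ=-45°, α=30°
  direction (0.8660, 0.5000); cell (1,7); t to first gridline: x 0.4503, y 1.1000 (then +1.1547 / +2.0000)
    (2,7) via x @ 0.4503
    (2,8) via y @ 1.1000
    (3,8) via x @ 1.6050
    (4,8) via x @ 2.7597  # hit
  → r_2 = 2.7597
beam 3: φ=45°, α=120°
  direction (-0.5000, 0.8660); cell (1,7); t to first gridline: x 1.2200, y 0.6351 (then +2.0000 / +1.1547)
    (1,8) via y @ 0.6351
    (0,8) via x @ 1.2200  # hit
  → r_3 = 1.2200
beam 4: φ=135°, α=210°
  direction (-0.8660, -0.5000); cell (1,7); t to first gridline: x 0.7044, y 0.9000 (then +1.1547 / +2.0000)
    (0,7) via x @ 0.7044  # hit
  → r_4 = 0.7044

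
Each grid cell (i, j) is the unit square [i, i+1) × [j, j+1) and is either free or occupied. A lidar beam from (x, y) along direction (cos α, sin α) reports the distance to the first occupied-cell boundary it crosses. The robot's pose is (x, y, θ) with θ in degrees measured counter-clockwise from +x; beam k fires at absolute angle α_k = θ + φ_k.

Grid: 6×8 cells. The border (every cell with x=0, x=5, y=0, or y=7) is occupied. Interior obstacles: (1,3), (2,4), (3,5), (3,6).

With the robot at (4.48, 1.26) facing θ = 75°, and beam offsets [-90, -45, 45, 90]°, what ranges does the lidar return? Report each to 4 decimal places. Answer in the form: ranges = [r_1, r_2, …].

ranges = [0.5383, 0.6004, 3.1639, 3.6028]

beam 1: φ=-90°, α=345°
  direction (0.9659, -0.2588); cell (4,1); t to first gridline: x 0.5383, y 1.0046 (then +1.0353 / +3.8637)
    (5,1) via x @ 0.5383  # hit
  → r_1 = 0.5383
beam 2: φ=-45°, α=30°
  direction (0.8660, 0.5000); cell (4,1); t to first gridline: x 0.6004, y 1.4800 (then +1.1547 / +2.0000)
    (5,1) via x @ 0.6004  # hit
  → r_2 = 0.6004
beam 3: φ=45°, α=120°
  direction (-0.5000, 0.8660); cell (4,1); t to first gridline: x 0.9600, y 0.8545 (then +2.0000 / +1.1547)
    (4,2) via y @ 0.8545
    (3,2) via x @ 0.9600
    (3,3) via y @ 2.0092
    (2,3) via x @ 2.9600
    (2,4) via y @ 3.1639  # hit
  → r_3 = 3.1639
beam 4: φ=90°, α=165°
  direction (-0.9659, 0.2588); cell (4,1); t to first gridline: x 0.4969, y 2.8591 (then +1.0353 / +3.8637)
    (3,1) via x @ 0.4969
    (2,1) via x @ 1.5322
    (1,1) via x @ 2.5675
    (1,2) via y @ 2.8591
    (0,2) via x @ 3.6028  # hit
  → r_4 = 3.6028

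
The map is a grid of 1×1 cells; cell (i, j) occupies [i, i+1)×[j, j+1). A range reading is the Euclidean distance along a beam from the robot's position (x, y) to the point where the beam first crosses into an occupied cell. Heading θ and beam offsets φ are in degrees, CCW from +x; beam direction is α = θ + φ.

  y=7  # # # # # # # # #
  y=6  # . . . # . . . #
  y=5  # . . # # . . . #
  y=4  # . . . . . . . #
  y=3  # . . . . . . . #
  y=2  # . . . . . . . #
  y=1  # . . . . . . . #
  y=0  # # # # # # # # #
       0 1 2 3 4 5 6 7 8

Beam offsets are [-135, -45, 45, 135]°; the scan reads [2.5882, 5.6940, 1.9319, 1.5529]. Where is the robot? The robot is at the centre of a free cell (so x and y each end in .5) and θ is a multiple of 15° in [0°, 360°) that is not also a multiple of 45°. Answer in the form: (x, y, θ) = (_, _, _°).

Candidates: 39 free-cell centres × 16 headings = 624 poses. Raycast each; keep the one whose scan matches to 4 dp.
  (1.5, 4.5, 210°): beam 2 = 0.5176 ≠ 5.6940 ✗
  (5.5, 2.5, 285°): beam 1 = 5.1962 ≠ 2.5882 ✗
  (6.5, 3.5, 195°): beam 1 = 3.0000 ≠ 2.5882 ✗
  …
  (2.5, 3.5, 30°): r_1=2.5882, r_2=5.6940, r_3=1.9319, r_4=1.5529 — all match ✓
Unique over the lattice → pose = (2.5, 3.5, 30°).

(x, y, θ) = (2.5, 3.5, 30°)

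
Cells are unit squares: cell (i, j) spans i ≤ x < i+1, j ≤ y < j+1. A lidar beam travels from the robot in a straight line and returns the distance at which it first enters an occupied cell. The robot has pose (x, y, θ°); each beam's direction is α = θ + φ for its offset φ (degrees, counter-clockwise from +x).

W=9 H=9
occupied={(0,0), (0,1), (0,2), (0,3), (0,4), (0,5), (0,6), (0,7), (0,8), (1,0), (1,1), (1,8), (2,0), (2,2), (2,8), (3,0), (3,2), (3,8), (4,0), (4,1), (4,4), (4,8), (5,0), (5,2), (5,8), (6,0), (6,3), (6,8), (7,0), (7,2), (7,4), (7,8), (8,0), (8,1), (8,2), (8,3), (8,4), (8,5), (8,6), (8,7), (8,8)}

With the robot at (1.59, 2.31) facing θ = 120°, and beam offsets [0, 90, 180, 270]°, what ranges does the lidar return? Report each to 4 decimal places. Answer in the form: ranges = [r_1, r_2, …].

ranges = [1.1800, 0.6200, 0.3580, 0.4734]

beam 1: φ=0°, α=120°
  cosα=-0.5000 sinα=0.8660 | (1,2) | tMaxX 1.1800 tMaxY 0.7967 | tΔX 2.0000 tΔY 1.1547
    t=0.7967 [y] (1,3)
    t=1.1800 [x] (0,3) — stop
  → r_1 = 1.1800
beam 2: φ=90°, α=210°
  cosα=-0.8660 sinα=-0.5000 | (1,2) | tMaxX 0.6813 tMaxY 0.6200 | tΔX 1.1547 tΔY 2.0000
    t=0.6200 [y] (1,1) — stop
  → r_2 = 0.6200
beam 3: φ=180°, α=300°
  cosα=0.5000 sinα=-0.8660 | (1,2) | tMaxX 0.8200 tMaxY 0.3580 | tΔX 2.0000 tΔY 1.1547
    t=0.3580 [y] (1,1) — stop
  → r_3 = 0.3580
beam 4: φ=270°, α=30°
  cosα=0.8660 sinα=0.5000 | (1,2) | tMaxX 0.4734 tMaxY 1.3800 | tΔX 1.1547 tΔY 2.0000
    t=0.4734 [x] (2,2) — stop
  → r_4 = 0.4734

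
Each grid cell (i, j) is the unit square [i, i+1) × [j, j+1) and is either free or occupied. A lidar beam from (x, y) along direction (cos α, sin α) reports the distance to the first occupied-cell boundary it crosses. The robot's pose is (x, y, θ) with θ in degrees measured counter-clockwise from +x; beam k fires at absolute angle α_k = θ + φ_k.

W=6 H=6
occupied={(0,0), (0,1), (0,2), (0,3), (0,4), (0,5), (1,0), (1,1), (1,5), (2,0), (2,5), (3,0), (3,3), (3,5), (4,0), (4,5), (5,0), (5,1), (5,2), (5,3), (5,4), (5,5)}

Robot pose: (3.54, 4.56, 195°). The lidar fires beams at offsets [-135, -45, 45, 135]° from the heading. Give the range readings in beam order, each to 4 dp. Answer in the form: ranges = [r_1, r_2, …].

ranges = [0.5081, 0.8800, 0.6466, 1.6859]

beam 1: φ=-135°, α=60°
  direction (0.5000, 0.8660); cell (3,4); t to first gridline: x 0.9200, y 0.5081 (then +2.0000 / +1.1547)
    (3,5) via y @ 0.5081  # hit
  → r_1 = 0.5081
beam 2: φ=-45°, α=150°
  direction (-0.8660, 0.5000); cell (3,4); t to first gridline: x 0.6235, y 0.8800 (then +1.1547 / +2.0000)
    (2,4) via x @ 0.6235
    (2,5) via y @ 0.8800  # hit
  → r_2 = 0.8800
beam 3: φ=45°, α=240°
  direction (-0.5000, -0.8660); cell (3,4); t to first gridline: x 1.0800, y 0.6466 (then +2.0000 / +1.1547)
    (3,3) via y @ 0.6466  # hit
  → r_3 = 0.6466
beam 4: φ=135°, α=330°
  direction (0.8660, -0.5000); cell (3,4); t to first gridline: x 0.5312, y 1.1200 (then +1.1547 / +2.0000)
    (4,4) via x @ 0.5312
    (4,3) via y @ 1.1200
    (5,3) via x @ 1.6859  # hit
  → r_4 = 1.6859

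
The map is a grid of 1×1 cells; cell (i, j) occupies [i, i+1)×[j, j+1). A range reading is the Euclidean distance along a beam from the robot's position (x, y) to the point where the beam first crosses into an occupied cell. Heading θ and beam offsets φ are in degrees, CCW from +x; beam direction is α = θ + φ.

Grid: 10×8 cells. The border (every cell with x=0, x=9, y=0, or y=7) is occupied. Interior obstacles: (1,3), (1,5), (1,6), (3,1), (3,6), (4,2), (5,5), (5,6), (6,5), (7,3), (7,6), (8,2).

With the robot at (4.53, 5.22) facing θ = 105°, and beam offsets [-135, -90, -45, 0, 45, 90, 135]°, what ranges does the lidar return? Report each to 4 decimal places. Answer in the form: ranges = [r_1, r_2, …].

ranges = [2.8521, 0.4866, 0.9400, 1.8428, 1.5600, 3.6545, 4.8728]

beam 1: φ=-135°, α=330°
  direction (0.8660, -0.5000); cell (4,5); t to first gridline: x 0.5427, y 0.4400 (then +1.1547 / +2.0000)
    (4,4) via y @ 0.4400
    (5,4) via x @ 0.5427
    (6,4) via x @ 1.6974
    (6,3) via y @ 2.4400
    (7,3) via x @ 2.8521  # hit
  → r_1 = 2.8521
beam 2: φ=-90°, α=15°
  direction (0.9659, 0.2588); cell (4,5); t to first gridline: x 0.4866, y 3.0137 (then +1.0353 / +3.8637)
    (5,5) via x @ 0.4866  # hit
  → r_2 = 0.4866
beam 3: φ=-45°, α=60°
  direction (0.5000, 0.8660); cell (4,5); t to first gridline: x 0.9400, y 0.9007 (then +2.0000 / +1.1547)
    (4,6) via y @ 0.9007
    (5,6) via x @ 0.9400  # hit
  → r_3 = 0.9400
beam 4: φ=0°, α=105°
  direction (-0.2588, 0.9659); cell (4,5); t to first gridline: x 2.0478, y 0.8075 (then +3.8637 / +1.0353)
    (4,6) via y @ 0.8075
    (4,7) via y @ 1.8428  # hit
  → r_4 = 1.8428
beam 5: φ=45°, α=150°
  direction (-0.8660, 0.5000); cell (4,5); t to first gridline: x 0.6120, y 1.5600 (then +1.1547 / +2.0000)
    (3,5) via x @ 0.6120
    (3,6) via y @ 1.5600  # hit
  → r_5 = 1.5600
beam 6: φ=90°, α=195°
  direction (-0.9659, -0.2588); cell (4,5); t to first gridline: x 0.5487, y 0.8500 (then +1.0353 / +3.8637)
    (3,5) via x @ 0.5487
    (3,4) via y @ 0.8500
    (2,4) via x @ 1.5840
    (1,4) via x @ 2.6192
    (0,4) via x @ 3.6545  # hit
  → r_6 = 3.6545
beam 7: φ=135°, α=240°
  direction (-0.5000, -0.8660); cell (4,5); t to first gridline: x 1.0600, y 0.2540 (then +2.0000 / +1.1547)
    (4,4) via y @ 0.2540
    (3,4) via x @ 1.0600
    (3,3) via y @ 1.4087
    (3,2) via y @ 2.5634
    (2,2) via x @ 3.0600
    (2,1) via y @ 3.7181
    (2,0) via y @ 4.8728  # hit
  → r_7 = 4.8728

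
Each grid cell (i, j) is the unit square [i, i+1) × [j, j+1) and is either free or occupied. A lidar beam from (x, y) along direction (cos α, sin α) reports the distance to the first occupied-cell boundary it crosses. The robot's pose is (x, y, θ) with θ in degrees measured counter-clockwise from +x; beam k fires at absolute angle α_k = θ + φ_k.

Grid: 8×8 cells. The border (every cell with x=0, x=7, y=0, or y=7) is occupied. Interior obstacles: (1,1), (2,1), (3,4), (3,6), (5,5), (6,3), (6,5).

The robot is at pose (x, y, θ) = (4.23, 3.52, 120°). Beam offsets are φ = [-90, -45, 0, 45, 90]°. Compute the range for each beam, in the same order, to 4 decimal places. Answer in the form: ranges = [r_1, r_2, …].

beam 1: φ=-90°, α=30°
  d=(0.8660,0.5000)  start (4,3)  tX=0.8891 tY=0.9600  stride 1/|dx|=1.1547 1/|dy|=2.0000
    cross x-line → (5,3), t=0.8891
    cross y-line → (5,4), t=0.9600
    cross x-line → (6,4), t=2.0438
    cross y-line → (6,5), t=2.9600 (wall)
  → r_1 = 2.9600
beam 2: φ=-45°, α=75°
  d=(0.2588,0.9659)  start (4,3)  tX=2.9751 tY=0.4969  stride 1/|dx|=3.8637 1/|dy|=1.0353
    cross y-line → (4,4), t=0.4969
    cross y-line → (4,5), t=1.5322
    cross y-line → (4,6), t=2.5675
    cross x-line → (5,6), t=2.9751
    cross y-line → (5,7), t=3.6028 (wall)
  → r_2 = 3.6028
beam 3: φ=0°, α=120°
  d=(-0.5000,0.8660)  start (4,3)  tX=0.4600 tY=0.5543  stride 1/|dx|=2.0000 1/|dy|=1.1547
    cross x-line → (3,3), t=0.4600
    cross y-line → (3,4), t=0.5543 (wall)
  → r_3 = 0.5543
beam 4: φ=45°, α=165°
  d=(-0.9659,0.2588)  start (4,3)  tX=0.2381 tY=1.8546  stride 1/|dx|=1.0353 1/|dy|=3.8637
    cross x-line → (3,3), t=0.2381
    cross x-line → (2,3), t=1.2734
    cross y-line → (2,4), t=1.8546
    cross x-line → (1,4), t=2.3087
    cross x-line → (0,4), t=3.3439 (wall)
  → r_4 = 3.3439
beam 5: φ=90°, α=210°
  d=(-0.8660,-0.5000)  start (4,3)  tX=0.2656 tY=1.0400  stride 1/|dx|=1.1547 1/|dy|=2.0000
    cross x-line → (3,3), t=0.2656
    cross y-line → (3,2), t=1.0400
    cross x-line → (2,2), t=1.4203
    cross x-line → (1,2), t=2.5750
    cross y-line → (1,1), t=3.0400 (wall)
  → r_5 = 3.0400

ranges = [2.9600, 3.6028, 0.5543, 3.3439, 3.0400]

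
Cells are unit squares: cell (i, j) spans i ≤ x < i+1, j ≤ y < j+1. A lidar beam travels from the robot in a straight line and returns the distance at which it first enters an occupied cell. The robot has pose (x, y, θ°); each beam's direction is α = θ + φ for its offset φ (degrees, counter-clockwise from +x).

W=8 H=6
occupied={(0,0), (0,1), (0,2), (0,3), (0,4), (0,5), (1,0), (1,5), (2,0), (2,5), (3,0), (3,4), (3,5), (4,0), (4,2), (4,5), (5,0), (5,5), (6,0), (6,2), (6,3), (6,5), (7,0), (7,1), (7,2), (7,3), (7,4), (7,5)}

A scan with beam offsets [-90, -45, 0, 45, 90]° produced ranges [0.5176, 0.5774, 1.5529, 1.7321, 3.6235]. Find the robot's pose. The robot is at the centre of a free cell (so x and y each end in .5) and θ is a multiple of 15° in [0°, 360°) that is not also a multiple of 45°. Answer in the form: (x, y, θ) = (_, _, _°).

Candidates: 20 free-cell centres × 16 headings = 320 poses. Raycast each; keep the one whose scan matches to 4 dp.
  (1.5, 1.5, 165°): beam 1 = 3.6235 ≠ 0.5176 ✗
  (2.5, 2.5, 240°): beam 1 = 1.7321 ≠ 0.5176 ✗
  (5.5, 2.5, 120°): beam 1 = 0.5774 ≠ 0.5176 ✗
  …
  (2.5, 4.5, 165°): r_1=0.5176, r_2=0.5774, r_3=1.5529, r_4=1.7321, r_5=3.6235 — all match ✓
Unique over the lattice → pose = (2.5, 4.5, 165°).

(x, y, θ) = (2.5, 4.5, 165°)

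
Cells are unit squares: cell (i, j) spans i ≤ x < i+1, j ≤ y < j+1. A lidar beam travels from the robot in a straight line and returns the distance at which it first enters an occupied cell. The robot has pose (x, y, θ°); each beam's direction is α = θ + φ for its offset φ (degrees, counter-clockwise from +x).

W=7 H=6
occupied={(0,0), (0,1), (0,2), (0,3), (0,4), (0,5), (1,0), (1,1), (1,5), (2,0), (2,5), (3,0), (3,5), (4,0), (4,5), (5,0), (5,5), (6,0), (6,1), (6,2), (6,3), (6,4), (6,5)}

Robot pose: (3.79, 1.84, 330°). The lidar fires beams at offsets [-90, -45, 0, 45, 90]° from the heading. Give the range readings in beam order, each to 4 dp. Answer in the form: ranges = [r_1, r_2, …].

beam 1: φ=-90°, α=240°
  d=(-0.5000,-0.8660)  start (3,1)  tX=1.5800 tY=0.9699  stride 1/|dx|=2.0000 1/|dy|=1.1547
    cross y-line → (3,0), t=0.9699 (wall)
  → r_1 = 0.9699
beam 2: φ=-45°, α=285°
  d=(0.2588,-0.9659)  start (3,1)  tX=0.8114 tY=0.8696  stride 1/|dx|=3.8637 1/|dy|=1.0353
    cross x-line → (4,1), t=0.8114
    cross y-line → (4,0), t=0.8696 (wall)
  → r_2 = 0.8696
beam 3: φ=0°, α=330°
  d=(0.8660,-0.5000)  start (3,1)  tX=0.2425 tY=1.6800  stride 1/|dx|=1.1547 1/|dy|=2.0000
    cross x-line → (4,1), t=0.2425
    cross x-line → (5,1), t=1.3972
    cross y-line → (5,0), t=1.6800 (wall)
  → r_3 = 1.6800
beam 4: φ=45°, α=15°
  d=(0.9659,0.2588)  start (3,1)  tX=0.2174 tY=0.6182  stride 1/|dx|=1.0353 1/|dy|=3.8637
    cross x-line → (4,1), t=0.2174
    cross y-line → (4,2), t=0.6182
    cross x-line → (5,2), t=1.2527
    cross x-line → (6,2), t=2.2880 (wall)
  → r_4 = 2.2880
beam 5: φ=90°, α=60°
  d=(0.5000,0.8660)  start (3,1)  tX=0.4200 tY=0.1848  stride 1/|dx|=2.0000 1/|dy|=1.1547
    cross y-line → (3,2), t=0.1848
    cross x-line → (4,2), t=0.4200
    cross y-line → (4,3), t=1.3395
    cross x-line → (5,3), t=2.4200
    cross y-line → (5,4), t=2.4942
    cross y-line → (5,5), t=3.6489 (wall)
  → r_5 = 3.6489

ranges = [0.9699, 0.8696, 1.6800, 2.2880, 3.6489]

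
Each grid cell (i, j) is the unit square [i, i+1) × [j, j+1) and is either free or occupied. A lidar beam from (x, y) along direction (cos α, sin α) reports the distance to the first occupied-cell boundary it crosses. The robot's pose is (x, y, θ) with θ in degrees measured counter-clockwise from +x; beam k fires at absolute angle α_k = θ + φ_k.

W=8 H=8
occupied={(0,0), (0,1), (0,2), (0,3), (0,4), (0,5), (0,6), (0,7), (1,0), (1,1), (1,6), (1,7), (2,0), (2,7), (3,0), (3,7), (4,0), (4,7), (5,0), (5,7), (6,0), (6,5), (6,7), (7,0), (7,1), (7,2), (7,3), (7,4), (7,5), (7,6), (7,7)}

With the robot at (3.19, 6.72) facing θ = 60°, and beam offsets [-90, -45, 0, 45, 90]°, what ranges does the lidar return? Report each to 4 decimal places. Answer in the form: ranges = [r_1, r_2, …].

beam 1: φ=-90°, α=330°
  cosα=0.8660 sinα=-0.5000 | (3,6) | tMaxX 0.9353 tMaxY 1.4400 | tΔX 1.1547 tΔY 2.0000
    t=0.9353 [x] (4,6)
    t=1.4400 [y] (4,5)
    t=2.0900 [x] (5,5)
    t=3.2447 [x] (6,5) — stop
  → r_1 = 3.2447
beam 2: φ=-45°, α=15°
  cosα=0.9659 sinα=0.2588 | (3,6) | tMaxX 0.8386 tMaxY 1.0818 | tΔX 1.0353 tΔY 3.8637
    t=0.8386 [x] (4,6)
    t=1.0818 [y] (4,7) — stop
  → r_2 = 1.0818
beam 3: φ=0°, α=60°
  cosα=0.5000 sinα=0.8660 | (3,6) | tMaxX 1.6200 tMaxY 0.3233 | tΔX 2.0000 tΔY 1.1547
    t=0.3233 [y] (3,7) — stop
  → r_3 = 0.3233
beam 4: φ=45°, α=105°
  cosα=-0.2588 sinα=0.9659 | (3,6) | tMaxX 0.7341 tMaxY 0.2899 | tΔX 3.8637 tΔY 1.0353
    t=0.2899 [y] (3,7) — stop
  → r_4 = 0.2899
beam 5: φ=90°, α=150°
  cosα=-0.8660 sinα=0.5000 | (3,6) | tMaxX 0.2194 tMaxY 0.5600 | tΔX 1.1547 tΔY 2.0000
    t=0.2194 [x] (2,6)
    t=0.5600 [y] (2,7) — stop
  → r_5 = 0.5600

ranges = [3.2447, 1.0818, 0.3233, 0.2899, 0.5600]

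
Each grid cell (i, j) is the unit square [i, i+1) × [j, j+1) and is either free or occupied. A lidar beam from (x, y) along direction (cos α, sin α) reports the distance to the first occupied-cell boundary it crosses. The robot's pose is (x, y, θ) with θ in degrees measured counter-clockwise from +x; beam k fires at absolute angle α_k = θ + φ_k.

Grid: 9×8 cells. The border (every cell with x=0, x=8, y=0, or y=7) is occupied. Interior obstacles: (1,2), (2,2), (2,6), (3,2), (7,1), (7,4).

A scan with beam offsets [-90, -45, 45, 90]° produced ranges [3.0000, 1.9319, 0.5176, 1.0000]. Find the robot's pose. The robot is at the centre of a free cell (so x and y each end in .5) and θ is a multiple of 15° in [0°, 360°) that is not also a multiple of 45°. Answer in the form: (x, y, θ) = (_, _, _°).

(x, y, θ) = (4.5, 6.5, 60°)

Candidates: 36 free-cell centres × 16 headings = 576 poses. Raycast each; keep the one whose scan matches to 4 dp.
  (2.5, 3.5, 210°): beam 2 = 1.5529 ≠ 1.9319 ✗
  (5.5, 4.5, 240°): beam 2 = 4.6587 ≠ 1.9319 ✗
  (6.5, 5.5, 105°): beam 1 = 1.5529 ≠ 3.0000 ✗
  (5.5, 4.5, 15°): beam 1 = 3.6235 ≠ 3.0000 ✗
  …
  (4.5, 6.5, 60°): r_1=3.0000, r_2=1.9319, r_3=0.5176, r_4=1.0000 — all match ✓
Only this pose fits every beam.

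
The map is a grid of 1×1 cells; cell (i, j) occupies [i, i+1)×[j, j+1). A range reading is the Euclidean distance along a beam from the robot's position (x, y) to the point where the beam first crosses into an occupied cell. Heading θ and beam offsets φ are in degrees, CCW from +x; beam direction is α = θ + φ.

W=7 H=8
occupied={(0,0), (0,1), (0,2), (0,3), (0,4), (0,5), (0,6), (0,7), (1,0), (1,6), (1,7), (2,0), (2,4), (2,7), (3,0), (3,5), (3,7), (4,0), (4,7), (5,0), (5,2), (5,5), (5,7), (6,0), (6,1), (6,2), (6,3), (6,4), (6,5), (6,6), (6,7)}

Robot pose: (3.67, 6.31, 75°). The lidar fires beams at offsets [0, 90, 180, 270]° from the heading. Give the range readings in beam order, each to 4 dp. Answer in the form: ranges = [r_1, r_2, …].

beam 1: φ=0°, α=75°
  d=(0.2588,0.9659)  start (3,6)  tX=1.2750 tY=0.7143  stride 1/|dx|=3.8637 1/|dy|=1.0353
    cross y-line → (3,7), t=0.7143 (wall)
  → r_1 = 0.7143
beam 2: φ=90°, α=165°
  d=(-0.9659,0.2588)  start (3,6)  tX=0.6936 tY=2.6660  stride 1/|dx|=1.0353 1/|dy|=3.8637
    cross x-line → (2,6), t=0.6936
    cross x-line → (1,6), t=1.7289 (wall)
  → r_2 = 1.7289
beam 3: φ=180°, α=255°
  d=(-0.2588,-0.9659)  start (3,6)  tX=2.5887 tY=0.3209  stride 1/|dx|=3.8637 1/|dy|=1.0353
    cross y-line → (3,5), t=0.3209 (wall)
  → r_3 = 0.3209
beam 4: φ=270°, α=345°
  d=(0.9659,-0.2588)  start (3,6)  tX=0.3416 tY=1.1977  stride 1/|dx|=1.0353 1/|dy|=3.8637
    cross x-line → (4,6), t=0.3416
    cross y-line → (4,5), t=1.1977
    cross x-line → (5,5), t=1.3769 (wall)
  → r_4 = 1.3769

ranges = [0.7143, 1.7289, 0.3209, 1.3769]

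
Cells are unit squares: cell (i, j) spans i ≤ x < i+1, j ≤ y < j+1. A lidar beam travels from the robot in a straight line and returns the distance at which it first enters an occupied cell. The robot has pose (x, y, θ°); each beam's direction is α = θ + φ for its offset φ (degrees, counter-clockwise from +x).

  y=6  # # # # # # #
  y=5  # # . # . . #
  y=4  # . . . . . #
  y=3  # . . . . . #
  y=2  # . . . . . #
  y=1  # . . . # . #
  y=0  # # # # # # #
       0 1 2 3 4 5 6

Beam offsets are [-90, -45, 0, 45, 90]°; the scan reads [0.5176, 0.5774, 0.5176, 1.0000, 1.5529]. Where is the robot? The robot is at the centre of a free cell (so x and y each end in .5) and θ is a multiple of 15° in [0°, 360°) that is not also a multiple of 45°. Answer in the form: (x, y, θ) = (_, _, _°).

(x, y, θ) = (5.5, 5.5, 105°)

Candidates: 22 free-cell centres × 16 headings = 352 poses. Raycast each; keep the one whose scan matches to 4 dp.
  (2.5, 5.5, 300°): beam 1 = 0.5774 ≠ 0.5176 ✗
  (4.5, 4.5, 105°): beam 1 = 1.5529 ≠ 0.5176 ✗
  (2.5, 5.5, 255°): beam 3 = 4.6587 ≠ 0.5176 ✗
  (5.5, 3.5, 195°): beam 1 = 2.5882 ≠ 0.5176 ✗
  …
  (5.5, 5.5, 105°): r_1=0.5176, r_2=0.5774, r_3=0.5176, r_4=1.0000, r_5=1.5529 — all match ✓
No second candidate reproduces the full scan.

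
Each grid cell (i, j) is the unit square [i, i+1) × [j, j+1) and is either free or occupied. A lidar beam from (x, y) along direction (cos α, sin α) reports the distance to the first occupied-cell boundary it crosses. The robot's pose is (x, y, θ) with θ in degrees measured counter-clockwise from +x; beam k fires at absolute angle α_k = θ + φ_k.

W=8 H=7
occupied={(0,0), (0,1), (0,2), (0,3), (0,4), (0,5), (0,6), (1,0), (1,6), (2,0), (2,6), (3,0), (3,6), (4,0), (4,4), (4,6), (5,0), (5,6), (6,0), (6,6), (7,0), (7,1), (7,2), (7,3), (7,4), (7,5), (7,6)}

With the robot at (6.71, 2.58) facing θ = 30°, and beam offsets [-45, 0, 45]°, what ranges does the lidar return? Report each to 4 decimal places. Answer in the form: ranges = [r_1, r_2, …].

ranges = [0.3002, 0.3349, 1.1205]

beam 1: φ=-45°, α=345°
  dir = (cos 345°, sin 345°) = (0.9659, -0.2588); from cell (6,2)
  next x-line at t=0.3002, next y-line at t=2.2409; Δt_x=1.0353, Δt_y=3.8637
    x: enter (7,2) at t=0.3002 ← occupied
  → r_1 = 0.3002
beam 2: φ=0°, α=30°
  dir = (cos 30°, sin 30°) = (0.8660, 0.5000); from cell (6,2)
  next x-line at t=0.3349, next y-line at t=0.8400; Δt_x=1.1547, Δt_y=2.0000
    x: enter (7,2) at t=0.3349 ← occupied
  → r_2 = 0.3349
beam 3: φ=45°, α=75°
  dir = (cos 75°, sin 75°) = (0.2588, 0.9659); from cell (6,2)
  next x-line at t=1.1205, next y-line at t=0.4348; Δt_x=3.8637, Δt_y=1.0353
    y: enter (6,3) at t=0.4348
    x: enter (7,3) at t=1.1205 ← occupied
  → r_3 = 1.1205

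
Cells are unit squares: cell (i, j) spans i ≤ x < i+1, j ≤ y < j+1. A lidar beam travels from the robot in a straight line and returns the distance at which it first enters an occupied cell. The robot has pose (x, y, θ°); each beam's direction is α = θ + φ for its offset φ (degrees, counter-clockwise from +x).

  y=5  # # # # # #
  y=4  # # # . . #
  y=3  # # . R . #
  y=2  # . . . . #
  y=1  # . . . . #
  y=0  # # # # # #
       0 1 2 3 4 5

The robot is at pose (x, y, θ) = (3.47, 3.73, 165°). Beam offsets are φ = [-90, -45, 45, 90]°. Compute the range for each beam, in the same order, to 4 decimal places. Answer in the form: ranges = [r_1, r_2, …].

beam 1: φ=-90°, α=75°
  direction (0.2588, 0.9659); cell (3,3); t to first gridline: x 2.0478, y 0.2795 (then +3.8637 / +1.0353)
    (3,4) via y @ 0.2795
    (3,5) via y @ 1.3148  # hit
  → r_1 = 1.3148
beam 2: φ=-45°, α=120°
  direction (-0.5000, 0.8660); cell (3,3); t to first gridline: x 0.9400, y 0.3118 (then +2.0000 / +1.1547)
    (3,4) via y @ 0.3118
    (2,4) via x @ 0.9400  # hit
  → r_2 = 0.9400
beam 3: φ=45°, α=210°
  direction (-0.8660, -0.5000); cell (3,3); t to first gridline: x 0.5427, y 1.4600 (then +1.1547 / +2.0000)
    (2,3) via x @ 0.5427
    (2,2) via y @ 1.4600
    (1,2) via x @ 1.6974
    (0,2) via x @ 2.8521  # hit
  → r_3 = 2.8521
beam 4: φ=90°, α=255°
  direction (-0.2588, -0.9659); cell (3,3); t to first gridline: x 1.8159, y 0.7558 (then +3.8637 / +1.0353)
    (3,2) via y @ 0.7558
    (3,1) via y @ 1.7910
    (2,1) via x @ 1.8159
    (2,0) via y @ 2.8263  # hit
  → r_4 = 2.8263

ranges = [1.3148, 0.9400, 2.8521, 2.8263]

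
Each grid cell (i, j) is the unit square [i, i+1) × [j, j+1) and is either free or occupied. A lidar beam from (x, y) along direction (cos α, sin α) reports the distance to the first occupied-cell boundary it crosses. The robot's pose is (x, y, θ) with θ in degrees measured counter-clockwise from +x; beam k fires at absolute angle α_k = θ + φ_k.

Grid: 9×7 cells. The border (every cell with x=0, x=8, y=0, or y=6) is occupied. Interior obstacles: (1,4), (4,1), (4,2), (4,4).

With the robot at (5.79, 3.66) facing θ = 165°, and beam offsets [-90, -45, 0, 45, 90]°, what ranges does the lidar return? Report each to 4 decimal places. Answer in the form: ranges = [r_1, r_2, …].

beam 1: φ=-90°, α=75°
  cosα=0.2588 sinα=0.9659 | (5,3) | tMaxX 0.8114 tMaxY 0.3520 | tΔX 3.8637 tΔY 1.0353
    t=0.3520 [y] (5,4)
    t=0.8114 [x] (6,4)
    t=1.3873 [y] (6,5)
    t=2.4225 [y] (6,6) — stop
  → r_1 = 2.4225
beam 2: φ=-45°, α=120°
  cosα=-0.5000 sinα=0.8660 | (5,3) | tMaxX 1.5800 tMaxY 0.3926 | tΔX 2.0000 tΔY 1.1547
    t=0.3926 [y] (5,4)
    t=1.5473 [y] (5,5)
    t=1.5800 [x] (4,5)
    t=2.7020 [y] (4,6) — stop
  → r_2 = 2.7020
beam 3: φ=0°, α=165°
  cosα=-0.9659 sinα=0.2588 | (5,3) | tMaxX 0.8179 tMaxY 1.3137 | tΔX 1.0353 tΔY 3.8637
    t=0.8179 [x] (4,3)
    t=1.3137 [y] (4,4) — stop
  → r_3 = 1.3137
beam 4: φ=45°, α=210°
  cosα=-0.8660 sinα=-0.5000 | (5,3) | tMaxX 0.9122 tMaxY 1.3200 | tΔX 1.1547 tΔY 2.0000
    t=0.9122 [x] (4,3)
    t=1.3200 [y] (4,2) — stop
  → r_4 = 1.3200
beam 5: φ=90°, α=255°
  cosα=-0.2588 sinα=-0.9659 | (5,3) | tMaxX 3.0523 tMaxY 0.6833 | tΔX 3.8637 tΔY 1.0353
    t=0.6833 [y] (5,2)
    t=1.7186 [y] (5,1)
    t=2.7538 [y] (5,0) — stop
  → r_5 = 2.7538

ranges = [2.4225, 2.7020, 1.3137, 1.3200, 2.7538]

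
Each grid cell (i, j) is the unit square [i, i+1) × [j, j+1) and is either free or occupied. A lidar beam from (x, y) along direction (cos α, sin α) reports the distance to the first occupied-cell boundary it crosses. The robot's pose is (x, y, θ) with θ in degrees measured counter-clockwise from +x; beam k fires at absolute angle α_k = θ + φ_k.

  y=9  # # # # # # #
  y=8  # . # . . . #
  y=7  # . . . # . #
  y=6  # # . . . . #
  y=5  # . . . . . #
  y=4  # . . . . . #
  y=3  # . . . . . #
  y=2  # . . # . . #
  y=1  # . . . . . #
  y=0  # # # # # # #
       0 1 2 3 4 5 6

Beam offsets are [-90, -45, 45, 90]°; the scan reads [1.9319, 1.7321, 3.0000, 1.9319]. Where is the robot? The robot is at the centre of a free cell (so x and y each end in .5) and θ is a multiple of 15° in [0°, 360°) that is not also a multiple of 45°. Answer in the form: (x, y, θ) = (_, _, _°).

(x, y, θ) = (2.5, 4.5, 195°)

Candidates: 36 free-cell centres × 16 headings = 576 poses. Raycast each; keep the one whose scan matches to 4 dp.
  (3.5, 1.5, 60°): beam 1 = 1.0000 ≠ 1.9319 ✗
  (3.5, 7.5, 300°): beam 1 = 1.7321 ≠ 1.9319 ✗
  (5.5, 4.5, 120°): beam 1 = 0.5774 ≠ 1.9319 ✗
  (3.5, 8.5, 120°): beam 1 = 1.0000 ≠ 1.9319 ✗
  …
  (2.5, 4.5, 195°): r_1=1.9319, r_2=1.7321, r_3=3.0000, r_4=1.9319 — all match ✓
Unique over the lattice → pose = (2.5, 4.5, 195°).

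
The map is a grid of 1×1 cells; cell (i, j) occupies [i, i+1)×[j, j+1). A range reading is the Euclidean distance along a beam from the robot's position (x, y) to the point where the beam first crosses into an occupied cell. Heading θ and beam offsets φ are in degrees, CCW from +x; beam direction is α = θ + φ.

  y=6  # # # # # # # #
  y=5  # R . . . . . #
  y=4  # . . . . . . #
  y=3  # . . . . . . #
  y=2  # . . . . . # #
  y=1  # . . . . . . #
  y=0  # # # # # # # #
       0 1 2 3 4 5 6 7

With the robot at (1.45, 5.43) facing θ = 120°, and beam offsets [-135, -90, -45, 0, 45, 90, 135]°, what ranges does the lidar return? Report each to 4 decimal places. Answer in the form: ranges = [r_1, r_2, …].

ranges = [5.7458, 1.1400, 0.5901, 0.6582, 0.4659, 0.5196, 1.7387]

beam 1: φ=-135°, α=345°
  dir = (cos 345°, sin 345°) = (0.9659, -0.2588); from cell (1,5)
  next x-line at t=0.5694, next y-line at t=1.6614; Δt_x=1.0353, Δt_y=3.8637
    x: enter (2,5) at t=0.5694
    x: enter (3,5) at t=1.6047
    y: enter (3,4) at t=1.6614
    x: enter (4,4) at t=2.6400
    x: enter (5,4) at t=3.6752
    x: enter (6,4) at t=4.7105
    y: enter (6,3) at t=5.5251
    x: enter (7,3) at t=5.7458 ← occupied
  → r_1 = 5.7458
beam 2: φ=-90°, α=30°
  dir = (cos 30°, sin 30°) = (0.8660, 0.5000); from cell (1,5)
  next x-line at t=0.6351, next y-line at t=1.1400; Δt_x=1.1547, Δt_y=2.0000
    x: enter (2,5) at t=0.6351
    y: enter (2,6) at t=1.1400 ← occupied
  → r_2 = 1.1400
beam 3: φ=-45°, α=75°
  dir = (cos 75°, sin 75°) = (0.2588, 0.9659); from cell (1,5)
  next x-line at t=2.1250, next y-line at t=0.5901; Δt_x=3.8637, Δt_y=1.0353
    y: enter (1,6) at t=0.5901 ← occupied
  → r_3 = 0.5901
beam 4: φ=0°, α=120°
  dir = (cos 120°, sin 120°) = (-0.5000, 0.8660); from cell (1,5)
  next x-line at t=0.9000, next y-line at t=0.6582; Δt_x=2.0000, Δt_y=1.1547
    y: enter (1,6) at t=0.6582 ← occupied
  → r_4 = 0.6582
beam 5: φ=45°, α=165°
  dir = (cos 165°, sin 165°) = (-0.9659, 0.2588); from cell (1,5)
  next x-line at t=0.4659, next y-line at t=2.2023; Δt_x=1.0353, Δt_y=3.8637
    x: enter (0,5) at t=0.4659 ← occupied
  → r_5 = 0.4659
beam 6: φ=90°, α=210°
  dir = (cos 210°, sin 210°) = (-0.8660, -0.5000); from cell (1,5)
  next x-line at t=0.5196, next y-line at t=0.8600; Δt_x=1.1547, Δt_y=2.0000
    x: enter (0,5) at t=0.5196 ← occupied
  → r_6 = 0.5196
beam 7: φ=135°, α=255°
  dir = (cos 255°, sin 255°) = (-0.2588, -0.9659); from cell (1,5)
  next x-line at t=1.7387, next y-line at t=0.4452; Δt_x=3.8637, Δt_y=1.0353
    y: enter (1,4) at t=0.4452
    y: enter (1,3) at t=1.4804
    x: enter (0,3) at t=1.7387 ← occupied
  → r_7 = 1.7387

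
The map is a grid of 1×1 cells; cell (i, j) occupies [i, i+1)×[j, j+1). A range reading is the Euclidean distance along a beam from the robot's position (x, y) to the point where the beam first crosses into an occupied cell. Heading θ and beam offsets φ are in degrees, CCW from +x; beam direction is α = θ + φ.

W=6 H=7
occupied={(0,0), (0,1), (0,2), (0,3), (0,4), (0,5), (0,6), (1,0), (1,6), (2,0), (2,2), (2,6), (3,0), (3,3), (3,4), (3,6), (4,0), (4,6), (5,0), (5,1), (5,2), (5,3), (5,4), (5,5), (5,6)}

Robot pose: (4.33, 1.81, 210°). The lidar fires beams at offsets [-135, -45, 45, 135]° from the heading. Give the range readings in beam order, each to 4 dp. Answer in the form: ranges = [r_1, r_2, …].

ranges = [2.5887, 1.3769, 0.8386, 0.6936]

beam 1: φ=-135°, α=75°
  direction (0.2588, 0.9659); cell (4,1); t to first gridline: x 2.5887, y 0.1967 (then +3.8637 / +1.0353)
    (4,2) via y @ 0.1967
    (4,3) via y @ 1.2320
    (4,4) via y @ 2.2673
    (5,4) via x @ 2.5887  # hit
  → r_1 = 2.5887
beam 2: φ=-45°, α=165°
  direction (-0.9659, 0.2588); cell (4,1); t to first gridline: x 0.3416, y 0.7341 (then +1.0353 / +3.8637)
    (3,1) via x @ 0.3416
    (3,2) via y @ 0.7341
    (2,2) via x @ 1.3769  # hit
  → r_2 = 1.3769
beam 3: φ=45°, α=255°
  direction (-0.2588, -0.9659); cell (4,1); t to first gridline: x 1.2750, y 0.8386 (then +3.8637 / +1.0353)
    (4,0) via y @ 0.8386  # hit
  → r_3 = 0.8386
beam 4: φ=135°, α=345°
  direction (0.9659, -0.2588); cell (4,1); t to first gridline: x 0.6936, y 3.1296 (then +1.0353 / +3.8637)
    (5,1) via x @ 0.6936  # hit
  → r_4 = 0.6936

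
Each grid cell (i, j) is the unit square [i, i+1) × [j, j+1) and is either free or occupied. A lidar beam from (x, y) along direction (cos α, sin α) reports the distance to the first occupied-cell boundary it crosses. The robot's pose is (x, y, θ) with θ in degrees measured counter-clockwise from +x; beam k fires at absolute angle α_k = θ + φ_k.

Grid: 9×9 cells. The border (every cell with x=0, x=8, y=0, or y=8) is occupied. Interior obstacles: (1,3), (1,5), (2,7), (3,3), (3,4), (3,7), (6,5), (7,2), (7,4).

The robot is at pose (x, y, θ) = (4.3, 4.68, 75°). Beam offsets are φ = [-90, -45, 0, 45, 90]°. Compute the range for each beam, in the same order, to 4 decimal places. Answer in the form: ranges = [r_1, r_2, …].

beam 1: φ=-90°, α=345°
  dir = (cos 345°, sin 345°) = (0.9659, -0.2588); from cell (4,4)
  next x-line at t=0.7247, next y-line at t=2.6273; Δt_x=1.0353, Δt_y=3.8637
    x: enter (5,4) at t=0.7247
    x: enter (6,4) at t=1.7600
    y: enter (6,3) at t=2.6273
    x: enter (7,3) at t=2.7952
    x: enter (8,3) at t=3.8305 ← occupied
  → r_1 = 3.8305
beam 2: φ=-45°, α=30°
  dir = (cos 30°, sin 30°) = (0.8660, 0.5000); from cell (4,4)
  next x-line at t=0.8083, next y-line at t=0.6400; Δt_x=1.1547, Δt_y=2.0000
    y: enter (4,5) at t=0.6400
    x: enter (5,5) at t=0.8083
    x: enter (6,5) at t=1.9630 ← occupied
  → r_2 = 1.9630
beam 3: φ=0°, α=75°
  dir = (cos 75°, sin 75°) = (0.2588, 0.9659); from cell (4,4)
  next x-line at t=2.7046, next y-line at t=0.3313; Δt_x=3.8637, Δt_y=1.0353
    y: enter (4,5) at t=0.3313
    y: enter (4,6) at t=1.3666
    y: enter (4,7) at t=2.4018
    x: enter (5,7) at t=2.7046
    y: enter (5,8) at t=3.4371 ← occupied
  → r_3 = 3.4371
beam 4: φ=45°, α=120°
  dir = (cos 120°, sin 120°) = (-0.5000, 0.8660); from cell (4,4)
  next x-line at t=0.6000, next y-line at t=0.3695; Δt_x=2.0000, Δt_y=1.1547
    y: enter (4,5) at t=0.3695
    x: enter (3,5) at t=0.6000
    y: enter (3,6) at t=1.5242
    x: enter (2,6) at t=2.6000
    y: enter (2,7) at t=2.6789 ← occupied
  → r_4 = 2.6789
beam 5: φ=90°, α=165°
  dir = (cos 165°, sin 165°) = (-0.9659, 0.2588); from cell (4,4)
  next x-line at t=0.3106, next y-line at t=1.2364; Δt_x=1.0353, Δt_y=3.8637
    x: enter (3,4) at t=0.3106 ← occupied
  → r_5 = 0.3106

ranges = [3.8305, 1.9630, 3.4371, 2.6789, 0.3106]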